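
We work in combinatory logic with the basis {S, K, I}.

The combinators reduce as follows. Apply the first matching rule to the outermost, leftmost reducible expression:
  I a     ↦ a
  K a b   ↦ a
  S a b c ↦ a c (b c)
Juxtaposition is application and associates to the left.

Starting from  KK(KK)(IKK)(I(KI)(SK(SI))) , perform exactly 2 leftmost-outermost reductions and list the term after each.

  start: KK(KK)(IKK)(I(KI)(SK(SI)))
  [1] K(IKK)(I(KI)(SK(SI)))
  [2] IKK

Answer: after 2 steps: IKK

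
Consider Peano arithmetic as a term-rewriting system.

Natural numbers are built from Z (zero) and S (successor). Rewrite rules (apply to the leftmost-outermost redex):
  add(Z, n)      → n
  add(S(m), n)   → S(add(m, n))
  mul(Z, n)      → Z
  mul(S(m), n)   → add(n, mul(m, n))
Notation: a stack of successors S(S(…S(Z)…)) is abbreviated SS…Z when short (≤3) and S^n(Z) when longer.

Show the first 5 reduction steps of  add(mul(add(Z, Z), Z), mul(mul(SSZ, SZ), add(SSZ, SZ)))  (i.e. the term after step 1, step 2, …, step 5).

  start: add(mul(add(Z, Z), Z), mul(mul(SSZ, SZ), add(SSZ, SZ)))
  step 1: add(mul(Z, Z), mul(mul(SSZ, SZ), add(SSZ, SZ)))
  step 2: add(Z, mul(mul(SSZ, SZ), add(SSZ, SZ)))
  step 3: mul(mul(SSZ, SZ), add(SSZ, SZ))
  step 4: mul(add(SZ, mul(SZ, SZ)), add(SSZ, SZ))
  step 5: mul(S(add(Z, mul(SZ, SZ))), add(SSZ, SZ))

Answer: after 5 steps: mul(S(add(Z, mul(SZ, SZ))), add(SSZ, SZ))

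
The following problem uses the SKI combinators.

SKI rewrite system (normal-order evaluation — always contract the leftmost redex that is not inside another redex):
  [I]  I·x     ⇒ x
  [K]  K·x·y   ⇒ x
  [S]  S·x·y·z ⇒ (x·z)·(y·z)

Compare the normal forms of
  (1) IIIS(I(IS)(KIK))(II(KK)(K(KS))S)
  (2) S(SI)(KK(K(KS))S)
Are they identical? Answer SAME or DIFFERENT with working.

Term A:
  start: IIIS(I(IS)(KIK))(II(KK)(K(KS))S)
  →1  IIS(I(IS)(KIK))(II(KK)(K(KS))S)
  →2  IS(I(IS)(KIK))(II(KK)(K(KS))S)
  →3  S(I(IS)(KIK))(II(KK)(K(KS))S)
  →4  S(IS(KIK))(II(KK)(K(KS))S)
  →5  S(S(KIK))(II(KK)(K(KS))S)
  →6  S(SI)(II(KK)(K(KS))S)
  →7  S(SI)(I(KK)(K(KS))S)
  →8  S(SI)(KK(K(KS))S)
  →9  S(SI)(KS)

Term B:
  start: S(SI)(KK(K(KS))S)
  →1  S(SI)(KS)

Answer: SAME — A ⇓ S(SI)(KS), B ⇓ S(SI)(KS)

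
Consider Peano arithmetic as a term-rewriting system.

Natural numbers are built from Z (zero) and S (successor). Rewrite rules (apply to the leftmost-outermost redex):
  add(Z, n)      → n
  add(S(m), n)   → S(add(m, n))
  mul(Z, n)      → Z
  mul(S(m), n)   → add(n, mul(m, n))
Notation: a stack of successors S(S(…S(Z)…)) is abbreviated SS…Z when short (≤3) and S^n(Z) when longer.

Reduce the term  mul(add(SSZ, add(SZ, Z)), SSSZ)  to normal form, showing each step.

  start: mul(add(SSZ, add(SZ, Z)), SSSZ)
  step 1: mul(S(add(SZ, add(SZ, Z))), SSSZ)
  step 2: add(SSSZ, mul(add(SZ, add(SZ, Z)), SSSZ))
  step 3: S(add(SSZ, mul(add(SZ, add(SZ, Z)), SSSZ)))
  step 4: S(S(add(SZ, mul(add(SZ, add(SZ, Z)), SSSZ))))
  step 5: S(S(S(add(Z, mul(add(SZ, add(SZ, Z)), SSSZ)))))
  step 6: S(S(S(mul(add(SZ, add(SZ, Z)), SSSZ))))
  step 7: S(S(S(mul(S(add(Z, add(SZ, Z))), SSSZ))))
  step 8: S(S(S(add(SSSZ, mul(add(Z, add(SZ, Z)), SSSZ)))))
  step 9: S(S(S(S(add(SSZ, mul(add(Z, add(SZ, Z)), SSSZ))))))
  step 10: S(S(S(S(S(add(SZ, mul(add(Z, add(SZ, Z)), SSSZ)))))))
  step 11: S(S(S(S(S(S(add(Z, mul(add(Z, add(SZ, Z)), SSSZ))))))))
  step 12: S(S(S(S(S(S(mul(add(Z, add(SZ, Z)), SSSZ)))))))
  step 13: S(S(S(S(S(S(mul(add(SZ, Z), SSSZ)))))))
  step 14: S(S(S(S(S(S(mul(S(add(Z, Z)), SSSZ)))))))
  step 15: S(S(S(S(S(S(add(SSSZ, mul(add(Z, Z), SSSZ))))))))
  step 16: S(S(S(S(S(S(S(add(SSZ, mul(add(Z, Z), SSSZ)))))))))
  step 17: S(S(S(S(S(S(S(S(add(SZ, mul(add(Z, Z), SSSZ))))))))))
  step 18: S(S(S(S(S(S(S(S(S(add(Z, mul(add(Z, Z), SSSZ)))))))))))
  step 19: S(S(S(S(S(S(S(S(S(mul(add(Z, Z), SSSZ))))))))))
  step 20: S(S(S(S(S(S(S(S(S(mul(Z, SSSZ))))))))))
  step 21: S^9(Z)

Answer: normal form = S^9(Z)  (in 21 steps)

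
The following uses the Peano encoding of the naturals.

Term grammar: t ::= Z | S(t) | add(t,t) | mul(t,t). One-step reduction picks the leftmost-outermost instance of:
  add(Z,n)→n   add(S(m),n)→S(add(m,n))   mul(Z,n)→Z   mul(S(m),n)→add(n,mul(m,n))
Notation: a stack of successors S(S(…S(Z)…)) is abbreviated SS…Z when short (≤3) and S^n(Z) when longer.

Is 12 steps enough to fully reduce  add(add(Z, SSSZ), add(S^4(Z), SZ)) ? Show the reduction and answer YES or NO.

Answer: YES — reaches normal form S^8(Z) in 10 ≤ 12 steps

Working:
  start: add(add(Z, SSSZ), add(S^4(Z), SZ))
  step 1: add(SSSZ, add(S^4(Z), SZ))
  step 2: S(add(SSZ, add(S^4(Z), SZ)))
  step 3: S(S(add(SZ, add(S^4(Z), SZ))))
  step 4: S(S(S(add(Z, add(S^4(Z), SZ)))))
  step 5: S(S(S(add(S^4(Z), SZ))))
  step 6: S(S(S(S(add(SSSZ, SZ)))))
  step 7: S(S(S(S(S(add(SSZ, SZ))))))
  step 8: S(S(S(S(S(S(add(SZ, SZ)))))))
  step 9: S(S(S(S(S(S(S(add(Z, SZ))))))))
  step 10: S^8(Z)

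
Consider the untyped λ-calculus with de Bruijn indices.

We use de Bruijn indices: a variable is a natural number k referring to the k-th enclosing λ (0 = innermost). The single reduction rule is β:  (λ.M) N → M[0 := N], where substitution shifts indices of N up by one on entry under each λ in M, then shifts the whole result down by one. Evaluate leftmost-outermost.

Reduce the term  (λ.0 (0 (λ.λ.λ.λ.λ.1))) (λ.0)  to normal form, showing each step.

  start: (λ.0 (0 (λ.λ.λ.λ.λ.1))) (λ.0)
  →1  (λ.0) ((λ.0) (λ.λ.λ.λ.λ.1))
  →2  (λ.0) (λ.λ.λ.λ.λ.1)
  →3  λ.λ.λ.λ.λ.1

Answer: normal form = λ.λ.λ.λ.λ.1  (in 3 steps)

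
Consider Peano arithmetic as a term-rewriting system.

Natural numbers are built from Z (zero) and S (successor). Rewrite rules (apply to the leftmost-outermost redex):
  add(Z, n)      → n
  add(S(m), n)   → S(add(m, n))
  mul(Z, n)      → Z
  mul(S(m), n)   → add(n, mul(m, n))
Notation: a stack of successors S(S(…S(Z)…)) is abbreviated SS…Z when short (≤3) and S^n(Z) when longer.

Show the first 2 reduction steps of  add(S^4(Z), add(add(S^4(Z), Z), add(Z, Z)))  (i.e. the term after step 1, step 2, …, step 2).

  start: add(S^4(Z), add(add(S^4(Z), Z), add(Z, Z)))
  step 1: S(add(SSSZ, add(add(S^4(Z), Z), add(Z, Z))))
  step 2: S(S(add(SSZ, add(add(S^4(Z), Z), add(Z, Z)))))

Answer: after 2 steps: S(S(add(SSZ, add(add(S^4(Z), Z), add(Z, Z)))))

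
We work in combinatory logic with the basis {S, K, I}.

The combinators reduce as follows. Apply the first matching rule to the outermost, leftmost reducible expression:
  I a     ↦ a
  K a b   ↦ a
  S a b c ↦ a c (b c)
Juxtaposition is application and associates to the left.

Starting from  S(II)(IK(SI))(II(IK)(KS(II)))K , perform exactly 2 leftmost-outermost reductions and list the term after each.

Answer: after 2 steps: I(II(IK)(KS(II)))(IK(SI)(II(IK)(KS(II))))K

Working:
  start: S(II)(IK(SI))(II(IK)(KS(II)))K
  →1  II(II(IK)(KS(II)))(IK(SI)(II(IK)(KS(II))))K
  →2  I(II(IK)(KS(II)))(IK(SI)(II(IK)(KS(II))))K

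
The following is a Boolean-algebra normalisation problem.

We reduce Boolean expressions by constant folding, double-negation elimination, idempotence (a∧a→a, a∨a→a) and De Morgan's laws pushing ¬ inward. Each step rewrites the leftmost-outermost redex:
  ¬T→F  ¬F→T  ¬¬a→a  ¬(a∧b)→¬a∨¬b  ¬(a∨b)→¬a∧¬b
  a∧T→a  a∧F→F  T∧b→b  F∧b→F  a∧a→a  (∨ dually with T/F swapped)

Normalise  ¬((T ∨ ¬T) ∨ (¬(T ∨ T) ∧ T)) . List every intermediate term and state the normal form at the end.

  start: ¬((T ∨ ¬T) ∨ (¬(T ∨ T) ∧ T))
  →1  ¬(T ∨ ¬T) ∧ ¬(¬(T ∨ T) ∧ T)
  →2  (¬T ∧ ¬¬T) ∧ ¬(¬(T ∨ T) ∧ T)
  →3  (F ∧ ¬¬T) ∧ ¬(¬(T ∨ T) ∧ T)
  →4  F ∧ ¬(¬(T ∨ T) ∧ T)
  →5  F

Answer: normal form = F  (in 5 steps)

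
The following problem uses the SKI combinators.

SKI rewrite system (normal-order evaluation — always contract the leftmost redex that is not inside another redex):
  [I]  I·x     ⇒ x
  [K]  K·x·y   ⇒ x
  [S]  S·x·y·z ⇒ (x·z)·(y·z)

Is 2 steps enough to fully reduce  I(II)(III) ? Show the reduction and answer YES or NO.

  start: I(II)(III)
  step 1: II(III)
  step 2: I(III)

Answer: NO — after 2 steps the term is I(III), not yet normal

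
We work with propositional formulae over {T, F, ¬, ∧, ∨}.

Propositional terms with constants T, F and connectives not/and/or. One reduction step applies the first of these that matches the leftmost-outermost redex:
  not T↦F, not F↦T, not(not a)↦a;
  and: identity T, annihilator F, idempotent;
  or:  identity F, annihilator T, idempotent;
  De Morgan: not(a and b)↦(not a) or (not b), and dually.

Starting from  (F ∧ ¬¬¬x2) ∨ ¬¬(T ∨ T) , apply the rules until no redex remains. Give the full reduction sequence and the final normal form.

  start: (F ∧ ¬¬¬x2) ∨ ¬¬(T ∨ T)
  step 1: F ∨ ¬¬(T ∨ T)
  step 2: ¬¬(T ∨ T)
  step 3: T ∨ T
  step 4: T

Answer: normal form = T  (in 4 steps)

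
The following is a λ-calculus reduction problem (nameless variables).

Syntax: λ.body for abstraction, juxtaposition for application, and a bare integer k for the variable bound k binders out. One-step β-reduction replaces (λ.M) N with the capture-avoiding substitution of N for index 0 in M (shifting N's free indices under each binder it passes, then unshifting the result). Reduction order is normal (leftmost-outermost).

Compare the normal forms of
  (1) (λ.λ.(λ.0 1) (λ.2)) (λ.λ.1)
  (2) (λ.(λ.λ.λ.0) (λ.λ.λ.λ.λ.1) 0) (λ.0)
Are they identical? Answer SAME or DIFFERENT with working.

Term A:
  start: (λ.λ.(λ.0 1) (λ.2)) (λ.λ.1)
  step 1: λ.(λ.0 1) (λ.λ.λ.1)
  step 2: λ.(λ.λ.λ.1) 0
  step 3: λ.λ.λ.1

Term B:
  start: (λ.(λ.λ.λ.0) (λ.λ.λ.λ.λ.1) 0) (λ.0)
  step 1: (λ.λ.λ.0) (λ.λ.λ.λ.λ.1) (λ.0)
  step 2: (λ.λ.0) (λ.0)
  step 3: λ.0

Answer: DIFFERENT — A ⇓ λ.λ.λ.1, B ⇓ λ.0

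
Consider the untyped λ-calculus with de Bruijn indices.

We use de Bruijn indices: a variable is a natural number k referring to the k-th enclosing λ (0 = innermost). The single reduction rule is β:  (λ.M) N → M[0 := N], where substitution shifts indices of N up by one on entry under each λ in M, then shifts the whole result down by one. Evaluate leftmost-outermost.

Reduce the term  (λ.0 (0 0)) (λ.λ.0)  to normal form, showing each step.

Answer: normal form = λ.0  (in 2 steps)

Derivation:
  start: (λ.0 (0 0)) (λ.λ.0)
  →1  (λ.λ.0) ((λ.λ.0) (λ.λ.0))
  →2  λ.0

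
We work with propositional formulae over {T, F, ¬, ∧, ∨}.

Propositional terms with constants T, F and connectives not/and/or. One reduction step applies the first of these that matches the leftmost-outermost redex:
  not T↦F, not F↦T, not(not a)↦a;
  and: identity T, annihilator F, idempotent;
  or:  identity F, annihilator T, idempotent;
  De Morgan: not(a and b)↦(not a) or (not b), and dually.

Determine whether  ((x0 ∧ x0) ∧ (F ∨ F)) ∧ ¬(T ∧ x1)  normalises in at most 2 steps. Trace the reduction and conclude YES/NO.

Answer: NO — after 2 steps the term is (x0 ∧ F) ∧ ¬(T ∧ x1), not yet normal

Working:
  start: ((x0 ∧ x0) ∧ (F ∨ F)) ∧ ¬(T ∧ x1)
  →1  (x0 ∧ (F ∨ F)) ∧ ¬(T ∧ x1)
  →2  (x0 ∧ F) ∧ ¬(T ∧ x1)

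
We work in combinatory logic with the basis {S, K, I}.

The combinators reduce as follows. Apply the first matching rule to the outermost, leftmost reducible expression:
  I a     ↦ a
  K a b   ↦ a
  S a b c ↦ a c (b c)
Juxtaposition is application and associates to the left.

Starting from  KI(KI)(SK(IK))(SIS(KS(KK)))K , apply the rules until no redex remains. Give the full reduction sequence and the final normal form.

  start: KI(KI)(SK(IK))(SIS(KS(KK)))K
  →1  I(SK(IK))(SIS(KS(KK)))K
  →2  SK(IK)(SIS(KS(KK)))K
  →3  K(SIS(KS(KK)))(IK(SIS(KS(KK))))K
  →4  SIS(KS(KK))K
  →5  I(KS(KK))(S(KS(KK)))K
  →6  KS(KK)(S(KS(KK)))K
  →7  S(S(KS(KK)))K
  →8  S(SS)K

Answer: normal form = S(SS)K  (in 8 steps)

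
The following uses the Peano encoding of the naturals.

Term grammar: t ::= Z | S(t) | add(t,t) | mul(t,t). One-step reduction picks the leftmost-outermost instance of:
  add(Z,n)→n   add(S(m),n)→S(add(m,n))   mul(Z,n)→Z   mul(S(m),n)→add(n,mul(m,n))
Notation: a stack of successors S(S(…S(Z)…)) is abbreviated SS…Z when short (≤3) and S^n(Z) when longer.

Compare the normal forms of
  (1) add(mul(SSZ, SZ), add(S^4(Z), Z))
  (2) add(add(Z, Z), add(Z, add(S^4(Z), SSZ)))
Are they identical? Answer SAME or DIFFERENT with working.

Answer: SAME — A ⇓ S^6(Z), B ⇓ S^6(Z)

Reduction:
Term A:
  start: add(mul(SSZ, SZ), add(S^4(Z), Z))
  [1] add(add(SZ, mul(SZ, SZ)), add(S^4(Z), Z))
  [2] add(S(add(Z, mul(SZ, SZ))), add(S^4(Z), Z))
  [3] S(add(add(Z, mul(SZ, SZ)), add(S^4(Z), Z)))
  [4] S(add(mul(SZ, SZ), add(S^4(Z), Z)))
  [5] S(add(add(SZ, mul(Z, SZ)), add(S^4(Z), Z)))
  [6] S(add(S(add(Z, mul(Z, SZ))), add(S^4(Z), Z)))
  [7] S(S(add(add(Z, mul(Z, SZ)), add(S^4(Z), Z))))
  [8] S(S(add(mul(Z, SZ), add(S^4(Z), Z))))
  [9] S(S(add(Z, add(S^4(Z), Z))))
  [10] S(S(add(S^4(Z), Z)))
  [11] S(S(S(add(SSSZ, Z))))
  [12] S(S(S(S(add(SSZ, Z)))))
  [13] S(S(S(S(S(add(SZ, Z))))))
  [14] S(S(S(S(S(S(add(Z, Z)))))))
  [15] S^6(Z)

Term B:
  start: add(add(Z, Z), add(Z, add(S^4(Z), SSZ)))
  [1] add(Z, add(Z, add(S^4(Z), SSZ)))
  [2] add(Z, add(S^4(Z), SSZ))
  [3] add(S^4(Z), SSZ)
  [4] S(add(SSSZ, SSZ))
  [5] S(S(add(SSZ, SSZ)))
  [6] S(S(S(add(SZ, SSZ))))
  [7] S(S(S(S(add(Z, SSZ)))))
  [8] S^6(Z)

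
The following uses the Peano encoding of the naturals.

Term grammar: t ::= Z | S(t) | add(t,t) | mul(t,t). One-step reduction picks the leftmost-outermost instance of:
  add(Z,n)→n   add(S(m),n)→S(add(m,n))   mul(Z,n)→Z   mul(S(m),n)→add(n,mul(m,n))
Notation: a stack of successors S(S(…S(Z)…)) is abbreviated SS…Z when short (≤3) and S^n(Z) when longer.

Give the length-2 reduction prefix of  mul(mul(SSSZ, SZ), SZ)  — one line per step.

  start: mul(mul(SSSZ, SZ), SZ)
  [1] mul(add(SZ, mul(SSZ, SZ)), SZ)
  [2] mul(S(add(Z, mul(SSZ, SZ))), SZ)

Answer: after 2 steps: mul(S(add(Z, mul(SSZ, SZ))), SZ)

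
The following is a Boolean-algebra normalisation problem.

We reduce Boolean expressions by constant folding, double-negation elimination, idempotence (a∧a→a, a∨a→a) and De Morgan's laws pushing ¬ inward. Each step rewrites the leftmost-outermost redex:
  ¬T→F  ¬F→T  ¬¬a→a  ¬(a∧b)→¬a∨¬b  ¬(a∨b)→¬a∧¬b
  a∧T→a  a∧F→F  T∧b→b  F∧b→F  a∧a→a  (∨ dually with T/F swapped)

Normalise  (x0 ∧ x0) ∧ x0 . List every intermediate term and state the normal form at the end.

Answer: normal form = x0  (in 2 steps)

Working:
  start: (x0 ∧ x0) ∧ x0
  [1] x0 ∧ x0
  [2] x0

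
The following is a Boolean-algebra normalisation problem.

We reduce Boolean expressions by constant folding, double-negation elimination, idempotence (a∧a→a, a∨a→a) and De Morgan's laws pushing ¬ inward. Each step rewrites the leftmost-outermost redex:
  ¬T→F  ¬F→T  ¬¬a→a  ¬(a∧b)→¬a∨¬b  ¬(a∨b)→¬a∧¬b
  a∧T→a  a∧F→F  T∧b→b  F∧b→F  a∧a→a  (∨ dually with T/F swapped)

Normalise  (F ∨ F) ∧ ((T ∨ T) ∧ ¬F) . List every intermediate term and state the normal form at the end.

  start: (F ∨ F) ∧ ((T ∨ T) ∧ ¬F)
  [1] F ∧ ((T ∨ T) ∧ ¬F)
  [2] F

Answer: normal form = F  (in 2 steps)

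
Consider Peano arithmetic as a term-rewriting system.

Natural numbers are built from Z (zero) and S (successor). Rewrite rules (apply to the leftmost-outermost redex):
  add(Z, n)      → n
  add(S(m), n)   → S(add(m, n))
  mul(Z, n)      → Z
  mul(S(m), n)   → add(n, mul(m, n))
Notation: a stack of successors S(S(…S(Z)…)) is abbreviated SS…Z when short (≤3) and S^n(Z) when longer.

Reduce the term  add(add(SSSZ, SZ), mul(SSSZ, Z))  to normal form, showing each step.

  start: add(add(SSSZ, SZ), mul(SSSZ, Z))
  step 1: add(S(add(SSZ, SZ)), mul(SSSZ, Z))
  step 2: S(add(add(SSZ, SZ), mul(SSSZ, Z)))
  step 3: S(add(S(add(SZ, SZ)), mul(SSSZ, Z)))
  step 4: S(S(add(add(SZ, SZ), mul(SSSZ, Z))))
  step 5: S(S(add(S(add(Z, SZ)), mul(SSSZ, Z))))
  step 6: S(S(S(add(add(Z, SZ), mul(SSSZ, Z)))))
  step 7: S(S(S(add(SZ, mul(SSSZ, Z)))))
  step 8: S(S(S(S(add(Z, mul(SSSZ, Z))))))
  step 9: S(S(S(S(mul(SSSZ, Z)))))
  step 10: S(S(S(S(add(Z, mul(SSZ, Z))))))
  step 11: S(S(S(S(mul(SSZ, Z)))))
  step 12: S(S(S(S(add(Z, mul(SZ, Z))))))
  step 13: S(S(S(S(mul(SZ, Z)))))
  step 14: S(S(S(S(add(Z, mul(Z, Z))))))
  step 15: S(S(S(S(mul(Z, Z)))))
  step 16: S^4(Z)

Answer: normal form = S^4(Z)  (in 16 steps)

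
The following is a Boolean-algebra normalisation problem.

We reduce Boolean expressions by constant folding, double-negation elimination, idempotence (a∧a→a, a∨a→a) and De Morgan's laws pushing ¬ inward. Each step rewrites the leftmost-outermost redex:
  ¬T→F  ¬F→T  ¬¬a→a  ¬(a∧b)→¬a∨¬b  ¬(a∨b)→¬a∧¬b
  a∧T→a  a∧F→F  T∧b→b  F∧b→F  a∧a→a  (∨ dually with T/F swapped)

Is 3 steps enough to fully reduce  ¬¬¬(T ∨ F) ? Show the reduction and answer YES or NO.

Answer: NO — after 3 steps the term is F ∧ ¬F, not yet normal

Working:
  start: ¬¬¬(T ∨ F)
  [1] ¬(T ∨ F)
  [2] ¬T ∧ ¬F
  [3] F ∧ ¬F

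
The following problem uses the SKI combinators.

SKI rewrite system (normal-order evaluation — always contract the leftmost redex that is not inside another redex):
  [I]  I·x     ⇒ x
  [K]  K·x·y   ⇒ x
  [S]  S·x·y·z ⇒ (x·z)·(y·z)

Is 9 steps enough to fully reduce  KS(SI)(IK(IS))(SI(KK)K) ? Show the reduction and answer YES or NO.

  start: KS(SI)(IK(IS))(SI(KK)K)
  [1] S(IK(IS))(SI(KK)K)
  [2] S(K(IS))(SI(KK)K)
  [3] S(KS)(SI(KK)K)
  [4] S(KS)(IK(KKK))
  [5] S(KS)(K(KKK))
  [6] S(KS)(KK)

Answer: YES — reaches normal form S(KS)(KK) in 6 ≤ 9 steps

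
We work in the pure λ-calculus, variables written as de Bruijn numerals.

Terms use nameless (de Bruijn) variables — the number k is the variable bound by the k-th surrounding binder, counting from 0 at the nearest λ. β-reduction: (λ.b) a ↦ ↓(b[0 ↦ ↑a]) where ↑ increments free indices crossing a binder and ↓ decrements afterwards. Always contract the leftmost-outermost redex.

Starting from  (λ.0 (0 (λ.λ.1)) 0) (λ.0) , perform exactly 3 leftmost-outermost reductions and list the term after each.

Answer: after 3 steps: (λ.λ.1) (λ.0)

Derivation:
  start: (λ.0 (0 (λ.λ.1)) 0) (λ.0)
  [1] (λ.0) ((λ.0) (λ.λ.1)) (λ.0)
  [2] (λ.0) (λ.λ.1) (λ.0)
  [3] (λ.λ.1) (λ.0)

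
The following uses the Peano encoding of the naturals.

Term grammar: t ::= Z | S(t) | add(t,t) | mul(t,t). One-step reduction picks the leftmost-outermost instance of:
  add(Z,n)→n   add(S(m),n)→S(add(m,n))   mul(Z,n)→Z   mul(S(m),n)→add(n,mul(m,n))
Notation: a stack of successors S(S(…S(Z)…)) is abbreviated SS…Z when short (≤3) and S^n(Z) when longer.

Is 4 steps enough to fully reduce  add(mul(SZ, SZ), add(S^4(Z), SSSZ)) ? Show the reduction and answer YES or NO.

Answer: NO — after 4 steps the term is S(add(mul(Z, SZ), add(S^4(Z), SSSZ))), not yet normal

Working:
  start: add(mul(SZ, SZ), add(S^4(Z), SSSZ))
  →1  add(add(SZ, mul(Z, SZ)), add(S^4(Z), SSSZ))
  →2  add(S(add(Z, mul(Z, SZ))), add(S^4(Z), SSSZ))
  →3  S(add(add(Z, mul(Z, SZ)), add(S^4(Z), SSSZ)))
  →4  S(add(mul(Z, SZ), add(S^4(Z), SSSZ)))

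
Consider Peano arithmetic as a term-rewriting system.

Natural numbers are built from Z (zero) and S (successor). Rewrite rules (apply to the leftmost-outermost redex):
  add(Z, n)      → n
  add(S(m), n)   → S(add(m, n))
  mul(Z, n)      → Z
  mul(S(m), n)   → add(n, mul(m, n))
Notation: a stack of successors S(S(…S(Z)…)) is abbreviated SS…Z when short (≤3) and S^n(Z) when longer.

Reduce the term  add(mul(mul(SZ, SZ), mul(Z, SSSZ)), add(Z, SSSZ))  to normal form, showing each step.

Answer: normal form = SSSZ  (in 10 steps)

Working:
  start: add(mul(mul(SZ, SZ), mul(Z, SSSZ)), add(Z, SSSZ))
  step 1: add(mul(add(SZ, mul(Z, SZ)), mul(Z, SSSZ)), add(Z, SSSZ))
  step 2: add(mul(S(add(Z, mul(Z, SZ))), mul(Z, SSSZ)), add(Z, SSSZ))
  step 3: add(add(mul(Z, SSSZ), mul(add(Z, mul(Z, SZ)), mul(Z, SSSZ))), add(Z, SSSZ))
  step 4: add(add(Z, mul(add(Z, mul(Z, SZ)), mul(Z, SSSZ))), add(Z, SSSZ))
  step 5: add(mul(add(Z, mul(Z, SZ)), mul(Z, SSSZ)), add(Z, SSSZ))
  step 6: add(mul(mul(Z, SZ), mul(Z, SSSZ)), add(Z, SSSZ))
  step 7: add(mul(Z, mul(Z, SSSZ)), add(Z, SSSZ))
  step 8: add(Z, add(Z, SSSZ))
  step 9: add(Z, SSSZ)
  step 10: SSSZ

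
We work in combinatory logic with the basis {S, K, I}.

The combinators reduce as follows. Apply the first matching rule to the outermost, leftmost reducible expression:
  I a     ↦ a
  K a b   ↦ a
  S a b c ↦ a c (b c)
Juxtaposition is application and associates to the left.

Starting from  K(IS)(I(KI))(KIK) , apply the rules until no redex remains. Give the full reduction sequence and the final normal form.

  start: K(IS)(I(KI))(KIK)
  [1] IS(KIK)
  [2] S(KIK)
  [3] SI

Answer: normal form = SI  (in 3 steps)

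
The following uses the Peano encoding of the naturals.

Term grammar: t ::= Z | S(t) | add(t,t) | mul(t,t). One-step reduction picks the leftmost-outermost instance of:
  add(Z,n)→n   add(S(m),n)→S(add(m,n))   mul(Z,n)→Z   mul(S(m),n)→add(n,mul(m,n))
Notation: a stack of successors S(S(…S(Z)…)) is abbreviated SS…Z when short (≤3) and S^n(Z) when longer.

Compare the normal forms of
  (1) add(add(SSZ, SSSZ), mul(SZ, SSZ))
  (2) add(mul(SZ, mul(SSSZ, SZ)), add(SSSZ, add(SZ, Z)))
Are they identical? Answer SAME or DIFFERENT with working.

Answer: SAME — A ⇓ S^7(Z), B ⇓ S^7(Z)

Working:
Term A:
  start: add(add(SSZ, SSSZ), mul(SZ, SSZ))
  [1] add(S(add(SZ, SSSZ)), mul(SZ, SSZ))
  [2] S(add(add(SZ, SSSZ), mul(SZ, SSZ)))
  [3] S(add(S(add(Z, SSSZ)), mul(SZ, SSZ)))
  [4] S(S(add(add(Z, SSSZ), mul(SZ, SSZ))))
  [5] S(S(add(SSSZ, mul(SZ, SSZ))))
  [6] S(S(S(add(SSZ, mul(SZ, SSZ)))))
  [7] S(S(S(S(add(SZ, mul(SZ, SSZ))))))
  [8] S(S(S(S(S(add(Z, mul(SZ, SSZ)))))))
  [9] S(S(S(S(S(mul(SZ, SSZ))))))
  [10] S(S(S(S(S(add(SSZ, mul(Z, SSZ)))))))
  [11] S(S(S(S(S(S(add(SZ, mul(Z, SSZ))))))))
  [12] S(S(S(S(S(S(S(add(Z, mul(Z, SSZ)))))))))
  [13] S(S(S(S(S(S(S(mul(Z, SSZ))))))))
  [14] S^7(Z)

Term B:
  start: add(mul(SZ, mul(SSSZ, SZ)), add(SSSZ, add(SZ, Z)))
  [1] add(add(mul(SSSZ, SZ), mul(Z, mul(SSSZ, SZ))), add(SSSZ, add(SZ, Z)))
  [2] add(add(add(SZ, mul(SSZ, SZ)), mul(Z, mul(SSSZ, SZ))), add(SSSZ, add(SZ, Z)))
  [3] add(add(S(add(Z, mul(SSZ, SZ))), mul(Z, mul(SSSZ, SZ))), add(SSSZ, add(SZ, Z)))
  [4] add(S(add(add(Z, mul(SSZ, SZ)), mul(Z, mul(SSSZ, SZ)))), add(SSSZ, add(SZ, Z)))
  [5] S(add(add(add(Z, mul(SSZ, SZ)), mul(Z, mul(SSSZ, SZ))), add(SSSZ, add(SZ, Z))))
  [6] S(add(add(mul(SSZ, SZ), mul(Z, mul(SSSZ, SZ))), add(SSSZ, add(SZ, Z))))
  [7] S(add(add(add(SZ, mul(SZ, SZ)), mul(Z, mul(SSSZ, SZ))), add(SSSZ, add(SZ, Z))))
  [8] S(add(add(S(add(Z, mul(SZ, SZ))), mul(Z, mul(SSSZ, SZ))), add(SSSZ, add(SZ, Z))))
  [9] S(add(S(add(add(Z, mul(SZ, SZ)), mul(Z, mul(SSSZ, SZ)))), add(SSSZ, add(SZ, Z))))
  [10] S(S(add(add(add(Z, mul(SZ, SZ)), mul(Z, mul(SSSZ, SZ))), add(SSSZ, add(SZ, Z)))))
  [11] S(S(add(add(mul(SZ, SZ), mul(Z, mul(SSSZ, SZ))), add(SSSZ, add(SZ, Z)))))
  [12] S(S(add(add(add(SZ, mul(Z, SZ)), mul(Z, mul(SSSZ, SZ))), add(SSSZ, add(SZ, Z)))))
  [13] S(S(add(add(S(add(Z, mul(Z, SZ))), mul(Z, mul(SSSZ, SZ))), add(SSSZ, add(SZ, Z)))))
  [14] S(S(add(S(add(add(Z, mul(Z, SZ)), mul(Z, mul(SSSZ, SZ)))), add(SSSZ, add(SZ, Z)))))
  [15] S(S(S(add(add(add(Z, mul(Z, SZ)), mul(Z, mul(SSSZ, SZ))), add(SSSZ, add(SZ, Z))))))
  [16] S(S(S(add(add(mul(Z, SZ), mul(Z, mul(SSSZ, SZ))), add(SSSZ, add(SZ, Z))))))
  [17] S(S(S(add(add(Z, mul(Z, mul(SSSZ, SZ))), add(SSSZ, add(SZ, Z))))))
  [18] S(S(S(add(mul(Z, mul(SSSZ, SZ)), add(SSSZ, add(SZ, Z))))))
  [19] S(S(S(add(Z, add(SSSZ, add(SZ, Z))))))
  [20] S(S(S(add(SSSZ, add(SZ, Z)))))
  [21] S(S(S(S(add(SSZ, add(SZ, Z))))))
  [22] S(S(S(S(S(add(SZ, add(SZ, Z)))))))
  [23] S(S(S(S(S(S(add(Z, add(SZ, Z))))))))
  [24] S(S(S(S(S(S(add(SZ, Z)))))))
  [25] S(S(S(S(S(S(S(add(Z, Z))))))))
  [26] S^7(Z)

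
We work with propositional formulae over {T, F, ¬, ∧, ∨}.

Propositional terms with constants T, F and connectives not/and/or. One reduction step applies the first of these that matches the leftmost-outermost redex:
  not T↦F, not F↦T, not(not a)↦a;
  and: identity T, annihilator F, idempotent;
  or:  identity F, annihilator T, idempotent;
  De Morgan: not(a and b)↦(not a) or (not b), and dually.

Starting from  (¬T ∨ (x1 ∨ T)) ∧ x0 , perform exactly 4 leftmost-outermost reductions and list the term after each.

  start: (¬T ∨ (x1 ∨ T)) ∧ x0
  step 1: (F ∨ (x1 ∨ T)) ∧ x0
  step 2: (x1 ∨ T) ∧ x0
  step 3: T ∧ x0
  step 4: x0

Answer: after 4 steps: x0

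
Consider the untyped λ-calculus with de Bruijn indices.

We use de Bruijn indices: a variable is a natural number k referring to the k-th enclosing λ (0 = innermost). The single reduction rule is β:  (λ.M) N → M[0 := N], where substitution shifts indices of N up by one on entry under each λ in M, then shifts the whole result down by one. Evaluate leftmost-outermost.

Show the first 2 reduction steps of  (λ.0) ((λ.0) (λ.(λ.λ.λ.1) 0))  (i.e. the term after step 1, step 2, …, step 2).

  start: (λ.0) ((λ.0) (λ.(λ.λ.λ.1) 0))
  →1  (λ.0) (λ.(λ.λ.λ.1) 0)
  →2  λ.(λ.λ.λ.1) 0

Answer: after 2 steps: λ.(λ.λ.λ.1) 0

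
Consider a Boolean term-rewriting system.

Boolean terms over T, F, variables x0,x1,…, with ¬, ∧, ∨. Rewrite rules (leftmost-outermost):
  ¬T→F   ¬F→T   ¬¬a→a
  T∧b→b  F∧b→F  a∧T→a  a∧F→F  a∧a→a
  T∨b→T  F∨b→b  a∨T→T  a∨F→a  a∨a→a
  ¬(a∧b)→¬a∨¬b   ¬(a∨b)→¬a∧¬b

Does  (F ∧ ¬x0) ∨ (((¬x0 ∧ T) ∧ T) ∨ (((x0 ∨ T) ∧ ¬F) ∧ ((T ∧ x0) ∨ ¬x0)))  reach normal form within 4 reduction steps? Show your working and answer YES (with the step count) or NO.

  start: (F ∧ ¬x0) ∨ (((¬x0 ∧ T) ∧ T) ∨ (((x0 ∨ T) ∧ ¬F) ∧ ((T ∧ x0) ∨ ¬x0)))
  →1  F ∨ (((¬x0 ∧ T) ∧ T) ∨ (((x0 ∨ T) ∧ ¬F) ∧ ((T ∧ x0) ∨ ¬x0)))
  →2  ((¬x0 ∧ T) ∧ T) ∨ (((x0 ∨ T) ∧ ¬F) ∧ ((T ∧ x0) ∨ ¬x0))
  →3  (¬x0 ∧ T) ∨ (((x0 ∨ T) ∧ ¬F) ∧ ((T ∧ x0) ∨ ¬x0))
  →4  ¬x0 ∨ (((x0 ∨ T) ∧ ¬F) ∧ ((T ∧ x0) ∨ ¬x0))

Answer: NO — after 4 steps the term is ¬x0 ∨ (((x0 ∨ T) ∧ ¬F) ∧ ((T ∧ x0) ∨ ¬x0)), not yet normal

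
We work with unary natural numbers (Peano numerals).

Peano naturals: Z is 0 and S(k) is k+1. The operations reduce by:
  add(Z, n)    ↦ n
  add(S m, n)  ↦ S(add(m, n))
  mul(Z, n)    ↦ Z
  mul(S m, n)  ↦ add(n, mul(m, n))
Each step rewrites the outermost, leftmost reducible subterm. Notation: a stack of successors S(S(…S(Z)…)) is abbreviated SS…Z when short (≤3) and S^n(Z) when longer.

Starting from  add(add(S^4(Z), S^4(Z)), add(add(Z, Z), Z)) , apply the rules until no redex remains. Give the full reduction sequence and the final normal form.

Answer: normal form = S^8(Z)  (in 16 steps)

Reduction:
  start: add(add(S^4(Z), S^4(Z)), add(add(Z, Z), Z))
  step 1: add(S(add(SSSZ, S^4(Z))), add(add(Z, Z), Z))
  step 2: S(add(add(SSSZ, S^4(Z)), add(add(Z, Z), Z)))
  step 3: S(add(S(add(SSZ, S^4(Z))), add(add(Z, Z), Z)))
  step 4: S(S(add(add(SSZ, S^4(Z)), add(add(Z, Z), Z))))
  step 5: S(S(add(S(add(SZ, S^4(Z))), add(add(Z, Z), Z))))
  step 6: S(S(S(add(add(SZ, S^4(Z)), add(add(Z, Z), Z)))))
  step 7: S(S(S(add(S(add(Z, S^4(Z))), add(add(Z, Z), Z)))))
  step 8: S(S(S(S(add(add(Z, S^4(Z)), add(add(Z, Z), Z))))))
  step 9: S(S(S(S(add(S^4(Z), add(add(Z, Z), Z))))))
  step 10: S(S(S(S(S(add(SSSZ, add(add(Z, Z), Z)))))))
  step 11: S(S(S(S(S(S(add(SSZ, add(add(Z, Z), Z))))))))
  step 12: S(S(S(S(S(S(S(add(SZ, add(add(Z, Z), Z)))))))))
  step 13: S(S(S(S(S(S(S(S(add(Z, add(add(Z, Z), Z))))))))))
  step 14: S(S(S(S(S(S(S(S(add(add(Z, Z), Z)))))))))
  step 15: S(S(S(S(S(S(S(S(add(Z, Z)))))))))
  step 16: S^8(Z)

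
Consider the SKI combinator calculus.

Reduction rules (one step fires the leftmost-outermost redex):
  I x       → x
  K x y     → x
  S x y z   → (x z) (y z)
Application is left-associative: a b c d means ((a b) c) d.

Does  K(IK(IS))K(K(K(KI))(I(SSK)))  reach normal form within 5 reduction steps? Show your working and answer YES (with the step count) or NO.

Answer: YES — reaches normal form S in 4 ≤ 5 steps

Derivation:
  start: K(IK(IS))K(K(K(KI))(I(SSK)))
  →1  IK(IS)(K(K(KI))(I(SSK)))
  →2  K(IS)(K(K(KI))(I(SSK)))
  →3  IS
  →4  S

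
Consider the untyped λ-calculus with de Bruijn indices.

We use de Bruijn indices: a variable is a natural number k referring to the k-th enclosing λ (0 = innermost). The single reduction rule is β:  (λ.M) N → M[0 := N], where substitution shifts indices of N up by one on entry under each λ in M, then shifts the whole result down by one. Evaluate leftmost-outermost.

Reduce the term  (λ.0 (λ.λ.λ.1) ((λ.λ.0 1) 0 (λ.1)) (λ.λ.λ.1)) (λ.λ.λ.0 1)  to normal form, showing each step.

  start: (λ.0 (λ.λ.λ.1) ((λ.λ.0 1) 0 (λ.1)) (λ.λ.λ.1)) (λ.λ.λ.0 1)
  [1] (λ.λ.λ.0 1) (λ.λ.λ.1) ((λ.λ.0 1) (λ.λ.λ.0 1) (λ.λ.λ.λ.0 1)) (λ.λ.λ.1)
  [2] (λ.λ.0 1) ((λ.λ.0 1) (λ.λ.λ.0 1) (λ.λ.λ.λ.0 1)) (λ.λ.λ.1)
  [3] (λ.0 ((λ.λ.0 1) (λ.λ.λ.0 1) (λ.λ.λ.λ.0 1))) (λ.λ.λ.1)
  [4] (λ.λ.λ.1) ((λ.λ.0 1) (λ.λ.λ.0 1) (λ.λ.λ.λ.0 1))
  [5] λ.λ.1

Answer: normal form = λ.λ.1  (in 5 steps)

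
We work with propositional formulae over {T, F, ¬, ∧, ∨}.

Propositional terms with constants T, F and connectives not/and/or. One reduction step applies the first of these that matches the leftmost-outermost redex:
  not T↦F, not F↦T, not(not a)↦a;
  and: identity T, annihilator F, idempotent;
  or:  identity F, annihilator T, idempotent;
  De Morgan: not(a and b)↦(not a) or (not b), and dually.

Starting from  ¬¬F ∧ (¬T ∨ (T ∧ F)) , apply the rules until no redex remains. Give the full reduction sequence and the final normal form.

  start: ¬¬F ∧ (¬T ∨ (T ∧ F))
  →1  F ∧ (¬T ∨ (T ∧ F))
  →2  F

Answer: normal form = F  (in 2 steps)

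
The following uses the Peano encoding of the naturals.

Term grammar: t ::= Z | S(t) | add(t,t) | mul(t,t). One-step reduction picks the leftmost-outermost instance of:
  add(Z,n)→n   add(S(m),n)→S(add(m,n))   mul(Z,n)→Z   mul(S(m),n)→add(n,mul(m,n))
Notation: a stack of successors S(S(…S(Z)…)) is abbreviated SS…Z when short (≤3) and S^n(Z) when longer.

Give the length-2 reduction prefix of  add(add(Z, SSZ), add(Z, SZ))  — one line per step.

Answer: after 2 steps: S(add(SZ, add(Z, SZ)))

Derivation:
  start: add(add(Z, SSZ), add(Z, SZ))
  step 1: add(SSZ, add(Z, SZ))
  step 2: S(add(SZ, add(Z, SZ)))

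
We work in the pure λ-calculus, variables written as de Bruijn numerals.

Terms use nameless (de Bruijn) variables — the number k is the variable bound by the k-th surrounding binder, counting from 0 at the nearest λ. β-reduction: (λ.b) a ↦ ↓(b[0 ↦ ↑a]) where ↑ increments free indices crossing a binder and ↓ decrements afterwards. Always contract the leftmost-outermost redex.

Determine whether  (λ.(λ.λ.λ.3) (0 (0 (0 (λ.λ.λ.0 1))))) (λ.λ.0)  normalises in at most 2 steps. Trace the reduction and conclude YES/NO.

Answer: YES — reaches normal form λ.λ.λ.λ.0 in 2 ≤ 2 steps

Working:
  start: (λ.(λ.λ.λ.3) (0 (0 (0 (λ.λ.λ.0 1))))) (λ.λ.0)
  →1  (λ.λ.λ.λ.λ.0) ((λ.λ.0) ((λ.λ.0) ((λ.λ.0) (λ.λ.λ.0 1))))
  →2  λ.λ.λ.λ.0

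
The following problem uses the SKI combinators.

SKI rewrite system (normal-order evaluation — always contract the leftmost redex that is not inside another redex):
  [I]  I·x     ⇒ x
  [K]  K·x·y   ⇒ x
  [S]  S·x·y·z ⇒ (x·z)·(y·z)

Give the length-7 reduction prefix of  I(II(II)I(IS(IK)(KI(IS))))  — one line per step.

  start: I(II(II)I(IS(IK)(KI(IS))))
  step 1: II(II)I(IS(IK)(KI(IS)))
  step 2: I(II)I(IS(IK)(KI(IS)))
  step 3: III(IS(IK)(KI(IS)))
  step 4: II(IS(IK)(KI(IS)))
  step 5: I(IS(IK)(KI(IS)))
  step 6: IS(IK)(KI(IS))
  step 7: S(IK)(KI(IS))

Answer: after 7 steps: S(IK)(KI(IS))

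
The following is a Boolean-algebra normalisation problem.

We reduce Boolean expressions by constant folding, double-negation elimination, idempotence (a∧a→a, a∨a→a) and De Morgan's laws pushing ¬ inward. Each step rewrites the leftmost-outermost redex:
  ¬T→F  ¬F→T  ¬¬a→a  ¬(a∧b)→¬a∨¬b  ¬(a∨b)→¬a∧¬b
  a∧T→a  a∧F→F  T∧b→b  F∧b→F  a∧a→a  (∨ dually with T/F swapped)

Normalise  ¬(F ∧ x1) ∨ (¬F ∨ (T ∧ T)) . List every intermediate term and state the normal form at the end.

Answer: normal form = T  (in 4 steps)

Derivation:
  start: ¬(F ∧ x1) ∨ (¬F ∨ (T ∧ T))
  [1] (¬F ∨ ¬x1) ∨ (¬F ∨ (T ∧ T))
  [2] (T ∨ ¬x1) ∨ (¬F ∨ (T ∧ T))
  [3] T ∨ (¬F ∨ (T ∧ T))
  [4] T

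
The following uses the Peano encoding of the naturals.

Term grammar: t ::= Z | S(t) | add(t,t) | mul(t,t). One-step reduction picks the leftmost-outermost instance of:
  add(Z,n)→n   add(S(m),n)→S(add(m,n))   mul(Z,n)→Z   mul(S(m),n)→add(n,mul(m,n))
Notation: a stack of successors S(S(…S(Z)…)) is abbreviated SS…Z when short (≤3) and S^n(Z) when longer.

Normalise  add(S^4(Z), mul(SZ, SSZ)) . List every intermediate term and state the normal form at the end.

Answer: normal form = S^6(Z)  (in 10 steps)

Derivation:
  start: add(S^4(Z), mul(SZ, SSZ))
  [1] S(add(SSSZ, mul(SZ, SSZ)))
  [2] S(S(add(SSZ, mul(SZ, SSZ))))
  [3] S(S(S(add(SZ, mul(SZ, SSZ)))))
  [4] S(S(S(S(add(Z, mul(SZ, SSZ))))))
  [5] S(S(S(S(mul(SZ, SSZ)))))
  [6] S(S(S(S(add(SSZ, mul(Z, SSZ))))))
  [7] S(S(S(S(S(add(SZ, mul(Z, SSZ)))))))
  [8] S(S(S(S(S(S(add(Z, mul(Z, SSZ))))))))
  [9] S(S(S(S(S(S(mul(Z, SSZ)))))))
  [10] S^6(Z)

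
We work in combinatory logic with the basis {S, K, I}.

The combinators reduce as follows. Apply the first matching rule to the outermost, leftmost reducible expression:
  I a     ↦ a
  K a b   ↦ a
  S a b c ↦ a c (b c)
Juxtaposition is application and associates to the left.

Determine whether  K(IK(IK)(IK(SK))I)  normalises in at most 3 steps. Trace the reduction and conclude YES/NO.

Answer: YES — reaches normal form K(KI) in 3 ≤ 3 steps

Reduction:
  start: K(IK(IK)(IK(SK))I)
  →1  K(K(IK)(IK(SK))I)
  →2  K(IKI)
  →3  K(KI)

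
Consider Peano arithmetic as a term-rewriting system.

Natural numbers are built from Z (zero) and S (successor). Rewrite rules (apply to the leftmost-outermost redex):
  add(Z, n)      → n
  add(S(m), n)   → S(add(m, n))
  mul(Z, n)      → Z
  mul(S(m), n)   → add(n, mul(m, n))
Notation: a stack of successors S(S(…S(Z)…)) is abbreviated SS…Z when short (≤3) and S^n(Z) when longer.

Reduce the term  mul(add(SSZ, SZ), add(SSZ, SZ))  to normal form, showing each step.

Answer: normal form = S^9(Z)  (in 28 steps)

Reduction:
  start: mul(add(SSZ, SZ), add(SSZ, SZ))
  →1  mul(S(add(SZ, SZ)), add(SSZ, SZ))
  →2  add(add(SSZ, SZ), mul(add(SZ, SZ), add(SSZ, SZ)))
  →3  add(S(add(SZ, SZ)), mul(add(SZ, SZ), add(SSZ, SZ)))
  →4  S(add(add(SZ, SZ), mul(add(SZ, SZ), add(SSZ, SZ))))
  →5  S(add(S(add(Z, SZ)), mul(add(SZ, SZ), add(SSZ, SZ))))
  →6  S(S(add(add(Z, SZ), mul(add(SZ, SZ), add(SSZ, SZ)))))
  →7  S(S(add(SZ, mul(add(SZ, SZ), add(SSZ, SZ)))))
  →8  S(S(S(add(Z, mul(add(SZ, SZ), add(SSZ, SZ))))))
  →9  S(S(S(mul(add(SZ, SZ), add(SSZ, SZ)))))
  →10  S(S(S(mul(S(add(Z, SZ)), add(SSZ, SZ)))))
  →11  S(S(S(add(add(SSZ, SZ), mul(add(Z, SZ), add(SSZ, SZ))))))
  →12  S(S(S(add(S(add(SZ, SZ)), mul(add(Z, SZ), add(SSZ, SZ))))))
  →13  S(S(S(S(add(add(SZ, SZ), mul(add(Z, SZ), add(SSZ, SZ)))))))
  →14  S(S(S(S(add(S(add(Z, SZ)), mul(add(Z, SZ), add(SSZ, SZ)))))))
  →15  S(S(S(S(S(add(add(Z, SZ), mul(add(Z, SZ), add(SSZ, SZ))))))))
  →16  S(S(S(S(S(add(SZ, mul(add(Z, SZ), add(SSZ, SZ))))))))
  →17  S(S(S(S(S(S(add(Z, mul(add(Z, SZ), add(SSZ, SZ)))))))))
  →18  S(S(S(S(S(S(mul(add(Z, SZ), add(SSZ, SZ))))))))
  →19  S(S(S(S(S(S(mul(SZ, add(SSZ, SZ))))))))
  →20  S(S(S(S(S(S(add(add(SSZ, SZ), mul(Z, add(SSZ, SZ)))))))))
  →21  S(S(S(S(S(S(add(S(add(SZ, SZ)), mul(Z, add(SSZ, SZ)))))))))
  →22  S(S(S(S(S(S(S(add(add(SZ, SZ), mul(Z, add(SSZ, SZ))))))))))
  →23  S(S(S(S(S(S(S(add(S(add(Z, SZ)), mul(Z, add(SSZ, SZ))))))))))
  →24  S(S(S(S(S(S(S(S(add(add(Z, SZ), mul(Z, add(SSZ, SZ)))))))))))
  →25  S(S(S(S(S(S(S(S(add(SZ, mul(Z, add(SSZ, SZ)))))))))))
  →26  S(S(S(S(S(S(S(S(S(add(Z, mul(Z, add(SSZ, SZ))))))))))))
  →27  S(S(S(S(S(S(S(S(S(mul(Z, add(SSZ, SZ)))))))))))
  →28  S^9(Z)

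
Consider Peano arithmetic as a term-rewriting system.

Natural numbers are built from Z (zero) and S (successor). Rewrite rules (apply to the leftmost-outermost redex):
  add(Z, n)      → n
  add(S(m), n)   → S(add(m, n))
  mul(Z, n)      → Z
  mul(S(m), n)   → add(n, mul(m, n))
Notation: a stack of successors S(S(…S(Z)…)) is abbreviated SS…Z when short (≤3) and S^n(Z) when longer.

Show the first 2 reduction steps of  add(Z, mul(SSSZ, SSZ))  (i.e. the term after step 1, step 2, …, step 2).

  start: add(Z, mul(SSSZ, SSZ))
  [1] mul(SSSZ, SSZ)
  [2] add(SSZ, mul(SSZ, SSZ))

Answer: after 2 steps: add(SSZ, mul(SSZ, SSZ))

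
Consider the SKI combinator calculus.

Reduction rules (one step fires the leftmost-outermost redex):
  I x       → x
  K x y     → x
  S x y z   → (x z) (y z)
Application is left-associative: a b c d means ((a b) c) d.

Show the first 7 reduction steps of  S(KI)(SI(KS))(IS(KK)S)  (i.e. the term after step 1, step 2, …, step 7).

Answer: after 7 steps: KK(KS(IS(KK)S))(S(KS(IS(KK)S)))

Reduction:
  start: S(KI)(SI(KS))(IS(KK)S)
  [1] KI(IS(KK)S)(SI(KS)(IS(KK)S))
  [2] I(SI(KS)(IS(KK)S))
  [3] SI(KS)(IS(KK)S)
  [4] I(IS(KK)S)(KS(IS(KK)S))
  [5] IS(KK)S(KS(IS(KK)S))
  [6] S(KK)S(KS(IS(KK)S))
  [7] KK(KS(IS(KK)S))(S(KS(IS(KK)S)))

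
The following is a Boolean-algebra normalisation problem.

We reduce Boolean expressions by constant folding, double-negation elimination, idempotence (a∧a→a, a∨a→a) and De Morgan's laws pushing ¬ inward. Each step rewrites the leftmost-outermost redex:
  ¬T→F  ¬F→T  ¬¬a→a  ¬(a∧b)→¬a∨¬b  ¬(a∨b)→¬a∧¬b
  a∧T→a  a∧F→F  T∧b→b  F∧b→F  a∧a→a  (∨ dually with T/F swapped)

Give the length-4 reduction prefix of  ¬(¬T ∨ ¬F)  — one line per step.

  start: ¬(¬T ∨ ¬F)
  [1] ¬¬T ∧ ¬¬F
  [2] T ∧ ¬¬F
  [3] ¬¬F
  [4] F

Answer: after 4 steps: F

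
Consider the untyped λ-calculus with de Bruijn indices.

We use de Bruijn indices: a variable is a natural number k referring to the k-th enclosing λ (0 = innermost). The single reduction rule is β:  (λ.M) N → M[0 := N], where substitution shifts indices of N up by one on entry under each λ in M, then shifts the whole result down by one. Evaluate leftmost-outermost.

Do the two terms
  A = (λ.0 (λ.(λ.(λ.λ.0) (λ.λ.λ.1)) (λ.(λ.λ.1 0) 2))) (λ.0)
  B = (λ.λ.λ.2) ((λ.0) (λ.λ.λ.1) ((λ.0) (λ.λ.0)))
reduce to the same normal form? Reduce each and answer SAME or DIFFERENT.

Term A:
  start: (λ.0 (λ.(λ.(λ.λ.0) (λ.λ.λ.1)) (λ.(λ.λ.1 0) 2))) (λ.0)
  step 1: (λ.0) (λ.(λ.(λ.λ.0) (λ.λ.λ.1)) (λ.(λ.λ.1 0) (λ.0)))
  step 2: λ.(λ.(λ.λ.0) (λ.λ.λ.1)) (λ.(λ.λ.1 0) (λ.0))
  step 3: λ.(λ.λ.0) (λ.λ.λ.1)
  step 4: λ.λ.0

Term B:
  start: (λ.λ.λ.2) ((λ.0) (λ.λ.λ.1) ((λ.0) (λ.λ.0)))
  step 1: λ.λ.(λ.0) (λ.λ.λ.1) ((λ.0) (λ.λ.0))
  step 2: λ.λ.(λ.λ.λ.1) ((λ.0) (λ.λ.0))
  step 3: λ.λ.λ.λ.1

Answer: DIFFERENT — A ⇓ λ.λ.0, B ⇓ λ.λ.λ.λ.1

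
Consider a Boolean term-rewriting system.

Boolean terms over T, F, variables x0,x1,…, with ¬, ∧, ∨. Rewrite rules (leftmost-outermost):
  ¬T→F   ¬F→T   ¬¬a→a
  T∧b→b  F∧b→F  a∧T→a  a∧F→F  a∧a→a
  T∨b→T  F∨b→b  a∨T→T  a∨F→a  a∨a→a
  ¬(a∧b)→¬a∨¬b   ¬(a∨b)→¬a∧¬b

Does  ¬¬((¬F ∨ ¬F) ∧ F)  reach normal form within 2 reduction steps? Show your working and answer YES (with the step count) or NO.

Answer: YES — reaches normal form F in 2 ≤ 2 steps

Reduction:
  start: ¬¬((¬F ∨ ¬F) ∧ F)
  step 1: (¬F ∨ ¬F) ∧ F
  step 2: F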